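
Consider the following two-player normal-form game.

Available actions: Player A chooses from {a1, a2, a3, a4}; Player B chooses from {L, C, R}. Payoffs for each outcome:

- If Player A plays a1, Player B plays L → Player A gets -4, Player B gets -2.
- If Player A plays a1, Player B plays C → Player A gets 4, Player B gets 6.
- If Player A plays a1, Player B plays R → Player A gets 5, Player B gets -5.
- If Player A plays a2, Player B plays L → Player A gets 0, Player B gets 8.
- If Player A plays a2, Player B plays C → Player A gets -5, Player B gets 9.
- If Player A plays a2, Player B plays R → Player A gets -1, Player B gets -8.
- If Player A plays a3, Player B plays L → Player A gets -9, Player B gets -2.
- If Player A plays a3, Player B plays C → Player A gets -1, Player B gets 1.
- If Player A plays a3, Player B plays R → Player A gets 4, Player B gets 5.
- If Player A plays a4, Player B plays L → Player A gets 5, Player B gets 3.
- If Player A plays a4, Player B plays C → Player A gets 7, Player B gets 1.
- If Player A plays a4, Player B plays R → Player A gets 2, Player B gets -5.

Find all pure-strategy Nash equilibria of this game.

(a1, L): Player A can switch to a2 (-4 → 0). Not NE.
(a1, C): Player A can switch to a4 (4 → 7). Not NE.
(a1, R): Player B can switch to L (-5 → -2). Not NE.
(a2, L): Player A can switch to a4 (0 → 5). Not NE.
(a2, C): Player A can switch to a1 (-5 → 4). Not NE.
(a2, R): Player A can switch to a1 (-1 → 5). Not NE.
(a3, L): Player A can switch to a1 (-9 → -4). Not NE.
(a3, C): Player A can switch to a1 (-1 → 4). Not NE.
(a3, R): Player A can switch to a1 (4 → 5). Not NE.
(a4, L): Player A gets 5, best alternative 0; Player B gets 3, best alternative 1. No profitable deviation — NE.
(a4, C): Player B can switch to L (1 → 3). Not NE.
(The remaining 1 profile has a profitable deviation by the same check.)

The unique pure-strategy Nash equilibrium is (a4, L).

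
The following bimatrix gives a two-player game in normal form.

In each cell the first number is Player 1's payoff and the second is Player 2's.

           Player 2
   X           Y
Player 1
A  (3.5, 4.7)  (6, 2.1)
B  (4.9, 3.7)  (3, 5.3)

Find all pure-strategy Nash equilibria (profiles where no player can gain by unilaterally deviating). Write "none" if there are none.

none

Mark each player's best response to every combination of opponents' strategies; a profile where every player is best-responding is a pure Nash equilibrium.
Player 1 against X: payoffs 3.5, 4.9 → best response B.
Player 1 against Y: payoffs 6, 3 → best response A.
Player 2 against A: payoffs 4.7, 2.1 → best response X.
Player 2 against B: payoffs 3.7, 5.3 → best response Y.
No profile is a mutual best response for all players.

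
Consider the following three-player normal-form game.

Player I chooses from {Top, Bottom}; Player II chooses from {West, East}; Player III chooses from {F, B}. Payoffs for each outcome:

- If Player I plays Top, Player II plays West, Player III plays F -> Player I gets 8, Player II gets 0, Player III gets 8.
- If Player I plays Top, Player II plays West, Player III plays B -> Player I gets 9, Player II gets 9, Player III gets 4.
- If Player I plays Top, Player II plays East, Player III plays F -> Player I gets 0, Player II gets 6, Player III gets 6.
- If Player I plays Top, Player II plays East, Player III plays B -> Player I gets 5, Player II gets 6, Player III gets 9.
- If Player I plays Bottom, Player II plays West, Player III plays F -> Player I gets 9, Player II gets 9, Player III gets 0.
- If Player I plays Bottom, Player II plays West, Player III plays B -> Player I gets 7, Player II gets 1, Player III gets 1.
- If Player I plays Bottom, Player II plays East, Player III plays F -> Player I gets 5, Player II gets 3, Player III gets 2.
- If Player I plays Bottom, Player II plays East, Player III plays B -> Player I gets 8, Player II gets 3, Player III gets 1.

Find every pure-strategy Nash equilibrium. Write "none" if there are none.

This game has no pure Nash equilibrium.

(Top, West, F): Player I can switch to Bottom (8 → 9). Not NE.
(Top, West, B): Player III can switch to F (4 → 8). Not NE.
(Top, East, F): Player I can switch to Bottom (0 → 5). Not NE.
(Top, East, B): Player I can switch to Bottom (5 → 8). Not NE.
(Bottom, West, F): Player III can switch to B (0 → 1). Not NE.
(Bottom, West, B): Player I can switch to Top (7 → 9). Not NE.
(Bottom, East, F): Player II can switch to West (3 → 9). Not NE.
(Bottom, East, B): Player III can switch to F (1 → 2). Not NE.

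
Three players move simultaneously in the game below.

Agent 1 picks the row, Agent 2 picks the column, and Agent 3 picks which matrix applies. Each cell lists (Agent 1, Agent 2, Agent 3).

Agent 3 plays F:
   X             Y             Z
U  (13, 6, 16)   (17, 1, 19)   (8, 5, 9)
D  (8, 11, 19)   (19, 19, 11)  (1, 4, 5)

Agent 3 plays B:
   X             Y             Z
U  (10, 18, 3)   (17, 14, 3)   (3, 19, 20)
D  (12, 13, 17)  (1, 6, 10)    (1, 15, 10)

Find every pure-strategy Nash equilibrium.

Mark each player's best response to every combination of opponents' strategies; a profile where every player is best-responding is a pure Nash equilibrium.
Agent 1 against (X, F): payoffs 13, 8 → best response U.
Agent 1 against (X, B): payoffs 10, 12 → best response D.
Agent 1 against (Y, F): payoffs 17, 19 → best response D.
Agent 1 against (Y, B): payoffs 17, 1 → best response U.
Agent 1 against (Z, F): payoffs 8, 1 → best response U.
Agent 1 against (Z, B): payoffs 3, 1 → best response U.
Agent 2 against (U, F): payoffs 6, 1, 5 → best response X.
Agent 2 against (U, B): payoffs 18, 14, 19 → best response Z.
Agent 2 against (D, F): payoffs 11, 19, 4 → best response Y.
Agent 2 against (D, B): payoffs 13, 6, 15 → best response Z.
Agent 3 against (U, X): payoffs 16, 3 → best response F.
Agent 3 against (U, Y): payoffs 19, 3 → best response F.
Agent 3 against (U, Z): payoffs 9, 20 → best response B.
Agent 3 against (D, X): payoffs 19, 17 → best response F.
Agent 3 against (D, Y): payoffs 11, 10 → best response F.
Agent 3 against (D, Z): payoffs 5, 10 → best response B.
Mutual best responses: (U, X, F); (U, Z, B); (D, Y, F).

The pure Nash equilibria are (U, X, F) and (U, Z, B) and (D, Y, F).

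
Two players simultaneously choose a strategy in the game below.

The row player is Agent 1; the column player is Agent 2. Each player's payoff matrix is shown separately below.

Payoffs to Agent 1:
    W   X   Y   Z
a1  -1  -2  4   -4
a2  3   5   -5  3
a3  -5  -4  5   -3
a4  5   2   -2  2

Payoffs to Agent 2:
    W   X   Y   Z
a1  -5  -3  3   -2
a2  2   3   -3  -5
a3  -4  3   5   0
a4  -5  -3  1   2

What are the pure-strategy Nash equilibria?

Agent 1 against W: payoffs -1, 3, -5, 5 → best response a4.
Agent 1 against X: payoffs -2, 5, -4, 2 → best response a2.
Agent 1 against Y: payoffs 4, -5, 5, -2 → best response a3.
Agent 1 against Z: payoffs -4, 3, -3, 2 → best response a2.
Agent 2 against a1: payoffs -5, -3, 3, -2 → best response Y.
Agent 2 against a2: payoffs 2, 3, -3, -5 → best response X.
Agent 2 against a3: payoffs -4, 3, 5, 0 → best response Y.
Agent 2 against a4: payoffs -5, -3, 1, 2 → best response Z.
Mutual best responses: (a2, X); (a3, Y).

(a2, X), (a3, Y)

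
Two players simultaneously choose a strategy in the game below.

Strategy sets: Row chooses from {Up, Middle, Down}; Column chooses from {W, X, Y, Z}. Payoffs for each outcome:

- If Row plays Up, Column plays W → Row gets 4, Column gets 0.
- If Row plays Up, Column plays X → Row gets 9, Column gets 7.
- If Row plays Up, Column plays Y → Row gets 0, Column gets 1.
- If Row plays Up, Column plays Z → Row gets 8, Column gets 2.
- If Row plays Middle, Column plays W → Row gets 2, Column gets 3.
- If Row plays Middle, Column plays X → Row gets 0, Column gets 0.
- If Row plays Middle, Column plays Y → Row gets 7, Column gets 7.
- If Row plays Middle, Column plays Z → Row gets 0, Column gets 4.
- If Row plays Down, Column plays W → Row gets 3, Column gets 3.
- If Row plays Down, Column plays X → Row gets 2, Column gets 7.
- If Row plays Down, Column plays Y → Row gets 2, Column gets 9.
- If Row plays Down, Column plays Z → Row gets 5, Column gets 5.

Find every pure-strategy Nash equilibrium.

The pure Nash equilibria are (Up, X); (Middle, Y).

Check each profile: it is a Nash equilibrium iff no player can strictly gain by switching unilaterally.
(Up, W): Column can switch to X (0 → 7). Not NE.
(Up, X): Row gets 9, best alternative 2; Column gets 7, best alternative 2. No profitable deviation — NE.
(Up, Y): Row can switch to Middle (0 → 7). Not NE.
(Up, Z): Column can switch to X (2 → 7). Not NE.
(Middle, W): Row can switch to Up (2 → 4). Not NE.
(Middle, X): Row can switch to Up (0 → 9). Not NE.
(Middle, Y): Row gets 7, best alternative 2; Column gets 7, best alternative 4. No profitable deviation — NE.
(Middle, Z): Row can switch to Up (0 → 8). Not NE.
(Down, W): Row can switch to Up (3 → 4). Not NE.
(Down, X): Row can switch to Up (2 → 9). Not NE.
(The remaining 2 profiles each have a profitable deviation by the same check.)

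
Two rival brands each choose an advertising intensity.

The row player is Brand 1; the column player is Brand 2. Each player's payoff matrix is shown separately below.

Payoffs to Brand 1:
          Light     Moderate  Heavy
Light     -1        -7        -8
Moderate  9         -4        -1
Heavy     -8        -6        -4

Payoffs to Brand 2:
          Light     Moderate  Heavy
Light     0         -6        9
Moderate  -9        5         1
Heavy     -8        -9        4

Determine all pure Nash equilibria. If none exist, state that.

Pure NE: (Moderate, Moderate)

Brand 1 against Light: payoffs -1, 9, -8 → best response Moderate.
Brand 1 against Moderate: payoffs -7, -4, -6 → best response Moderate.
Brand 1 against Heavy: payoffs -8, -1, -4 → best response Moderate.
Brand 2 against Light: payoffs 0, -6, 9 → best response Heavy.
Brand 2 against Moderate: payoffs -9, 5, 1 → best response Moderate.
Brand 2 against Heavy: payoffs -8, -9, 4 → best response Heavy.
Mutual best responses: (Moderate, Moderate).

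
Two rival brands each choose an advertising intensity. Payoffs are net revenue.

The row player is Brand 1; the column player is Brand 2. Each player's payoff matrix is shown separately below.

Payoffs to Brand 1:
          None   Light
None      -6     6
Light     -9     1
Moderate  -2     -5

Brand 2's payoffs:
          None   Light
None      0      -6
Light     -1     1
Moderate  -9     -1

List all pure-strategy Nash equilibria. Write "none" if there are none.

(None, None): Brand 1 can switch to Moderate (-6 → -2). Not NE.
(None, Light): Brand 2 can switch to None (-6 → 0). Not NE.
(Light, None): Brand 1 can switch to None (-9 → -6). Not NE.
(Light, Light): Brand 1 can switch to None (1 → 6). Not NE.
(Moderate, None): Brand 2 can switch to Light (-9 → -1). Not NE.
(Moderate, Light): Brand 1 can switch to None (-5 → 6). Not NE.

This game has no pure Nash equilibrium.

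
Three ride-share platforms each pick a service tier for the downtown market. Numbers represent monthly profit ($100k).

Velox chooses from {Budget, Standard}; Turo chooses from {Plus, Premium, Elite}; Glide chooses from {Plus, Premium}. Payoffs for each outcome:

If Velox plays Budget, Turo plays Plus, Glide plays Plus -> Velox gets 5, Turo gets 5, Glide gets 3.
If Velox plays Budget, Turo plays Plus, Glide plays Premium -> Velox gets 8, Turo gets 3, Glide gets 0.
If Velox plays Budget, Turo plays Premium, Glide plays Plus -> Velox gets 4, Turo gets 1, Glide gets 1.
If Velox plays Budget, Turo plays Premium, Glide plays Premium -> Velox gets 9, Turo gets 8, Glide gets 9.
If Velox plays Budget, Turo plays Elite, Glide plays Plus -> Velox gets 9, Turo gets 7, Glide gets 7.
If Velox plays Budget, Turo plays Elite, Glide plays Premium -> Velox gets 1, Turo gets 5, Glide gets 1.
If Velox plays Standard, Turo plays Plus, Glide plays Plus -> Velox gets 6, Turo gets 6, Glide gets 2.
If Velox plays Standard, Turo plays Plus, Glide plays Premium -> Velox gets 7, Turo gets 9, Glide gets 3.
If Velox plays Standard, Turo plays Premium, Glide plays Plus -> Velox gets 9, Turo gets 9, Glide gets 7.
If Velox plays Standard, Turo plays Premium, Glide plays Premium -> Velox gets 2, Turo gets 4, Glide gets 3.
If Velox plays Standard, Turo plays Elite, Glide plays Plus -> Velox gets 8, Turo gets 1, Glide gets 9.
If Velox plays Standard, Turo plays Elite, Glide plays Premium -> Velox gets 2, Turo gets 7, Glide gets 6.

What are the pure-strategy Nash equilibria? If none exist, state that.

The pure Nash equilibria are (Budget, Premium, Premium) and (Budget, Elite, Plus) and (Standard, Premium, Plus).

(Budget, Plus, Plus): Velox can switch to Standard (5 → 6). Not NE.
(Budget, Plus, Premium): Turo can switch to Premium (3 → 8). Not NE.
(Budget, Premium, Plus): Velox can switch to Standard (4 → 9). Not NE.
(Budget, Premium, Premium): Velox gets 9, best alternative 2; Turo gets 8, best alternative 5; Glide gets 9, best alternative 1. No profitable deviation — NE.
(Budget, Elite, Plus): Velox gets 9, best alternative 8; Turo gets 7, best alternative 5; Glide gets 7, best alternative 1. No profitable deviation — NE.
(Budget, Elite, Premium): Velox can switch to Standard (1 → 2). Not NE.
(Standard, Plus, Plus): Turo can switch to Premium (6 → 9). Not NE.
(Standard, Plus, Premium): Velox can switch to Budget (7 → 8). Not NE.
(Standard, Premium, Plus): Velox gets 9, best alternative 4; Turo gets 9, best alternative 6; Glide gets 7, best alternative 3. No profitable deviation — NE.
(Standard, Premium, Premium): Velox can switch to Budget (2 → 9). Not NE.
(Standard, Elite, Plus): Velox can switch to Budget (8 → 9). Not NE.
(The remaining 1 profile has a profitable deviation by the same check.)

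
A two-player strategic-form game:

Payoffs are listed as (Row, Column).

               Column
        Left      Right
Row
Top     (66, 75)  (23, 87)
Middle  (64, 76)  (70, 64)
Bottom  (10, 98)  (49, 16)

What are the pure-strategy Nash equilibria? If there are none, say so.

This game has no pure Nash equilibrium.

(Top, Left): Column can switch to Right (75 → 87). Not NE.
(Top, Right): Row can switch to Middle (23 → 70). Not NE.
(Middle, Left): Row can switch to Top (64 → 66). Not NE.
(Middle, Right): Column can switch to Left (64 → 76). Not NE.
(Bottom, Left): Row can switch to Top (10 → 66). Not NE.
(Bottom, Right): Row can switch to Middle (49 → 70). Not NE.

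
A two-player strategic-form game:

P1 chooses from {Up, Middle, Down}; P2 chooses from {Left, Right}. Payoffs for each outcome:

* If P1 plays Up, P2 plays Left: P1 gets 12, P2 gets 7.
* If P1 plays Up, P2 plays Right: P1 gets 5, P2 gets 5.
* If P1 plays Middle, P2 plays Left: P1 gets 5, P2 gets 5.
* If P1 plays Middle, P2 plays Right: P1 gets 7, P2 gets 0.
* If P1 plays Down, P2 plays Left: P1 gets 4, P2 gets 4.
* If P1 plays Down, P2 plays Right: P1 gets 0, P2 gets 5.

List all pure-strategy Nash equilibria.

P1 against Left: payoffs 12, 5, 4 → best response Up.
P1 against Right: payoffs 5, 7, 0 → best response Middle.
P2 against Up: payoffs 7, 5 → best response Left.
P2 against Middle: payoffs 5, 0 → best response Left.
P2 against Down: payoffs 4, 5 → best response Right.
Mutual best responses: (Up, Left).

Pure NE: (Up, Left)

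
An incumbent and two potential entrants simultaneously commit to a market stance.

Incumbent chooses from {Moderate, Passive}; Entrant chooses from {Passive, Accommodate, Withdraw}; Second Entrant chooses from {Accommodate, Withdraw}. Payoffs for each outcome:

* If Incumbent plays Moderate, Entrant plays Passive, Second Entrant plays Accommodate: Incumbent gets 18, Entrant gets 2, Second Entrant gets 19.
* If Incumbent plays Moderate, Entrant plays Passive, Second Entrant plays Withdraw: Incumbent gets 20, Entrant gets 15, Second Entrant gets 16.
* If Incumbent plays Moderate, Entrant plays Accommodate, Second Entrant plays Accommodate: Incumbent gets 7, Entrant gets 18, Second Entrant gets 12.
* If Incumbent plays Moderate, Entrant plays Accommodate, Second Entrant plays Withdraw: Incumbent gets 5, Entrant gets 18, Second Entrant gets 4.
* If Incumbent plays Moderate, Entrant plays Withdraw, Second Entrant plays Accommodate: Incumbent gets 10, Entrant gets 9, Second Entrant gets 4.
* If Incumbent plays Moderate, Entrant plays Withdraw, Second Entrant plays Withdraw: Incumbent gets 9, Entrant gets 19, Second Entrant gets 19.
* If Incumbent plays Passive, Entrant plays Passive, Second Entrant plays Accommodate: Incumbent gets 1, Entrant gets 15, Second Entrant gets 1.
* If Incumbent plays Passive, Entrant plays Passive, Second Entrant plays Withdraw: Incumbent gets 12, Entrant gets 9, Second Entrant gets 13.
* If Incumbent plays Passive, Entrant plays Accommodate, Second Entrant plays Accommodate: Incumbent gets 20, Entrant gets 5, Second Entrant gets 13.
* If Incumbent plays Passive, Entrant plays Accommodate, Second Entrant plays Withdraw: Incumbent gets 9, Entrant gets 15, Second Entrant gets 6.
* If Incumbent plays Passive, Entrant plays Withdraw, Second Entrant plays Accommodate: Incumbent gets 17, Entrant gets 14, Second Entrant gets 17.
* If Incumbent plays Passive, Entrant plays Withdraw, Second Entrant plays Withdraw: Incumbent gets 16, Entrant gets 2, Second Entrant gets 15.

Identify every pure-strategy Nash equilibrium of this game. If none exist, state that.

Incumbent against (Passive, Accommodate): payoffs 18, 1 → best response Moderate.
Incumbent against (Passive, Withdraw): payoffs 20, 12 → best response Moderate.
Incumbent against (Accommodate, Accommodate): payoffs 7, 20 → best response Passive.
Incumbent against (Accommodate, Withdraw): payoffs 5, 9 → best response Passive.
Incumbent against (Withdraw, Accommodate): payoffs 10, 17 → best response Passive.
Incumbent against (Withdraw, Withdraw): payoffs 9, 16 → best response Passive.
Entrant against (Moderate, Accommodate): payoffs 2, 18, 9 → best response Accommodate.
Entrant against (Moderate, Withdraw): payoffs 15, 18, 19 → best response Withdraw.
Entrant against (Passive, Accommodate): payoffs 15, 5, 14 → best response Passive.
Entrant against (Passive, Withdraw): payoffs 9, 15, 2 → best response Accommodate.
Second Entrant against (Moderate, Passive): payoffs 19, 16 → best response Accommodate.
Second Entrant against (Moderate, Accommodate): payoffs 12, 4 → best response Accommodate.
Second Entrant against (Moderate, Withdraw): payoffs 4, 19 → best response Withdraw.
Second Entrant against (Passive, Passive): payoffs 1, 13 → best response Withdraw.
Second Entrant against (Passive, Accommodate): payoffs 13, 6 → best response Accommodate.
Second Entrant against (Passive, Withdraw): payoffs 17, 15 → best response Accommodate.
No profile is a mutual best response for all players.

This game has no pure Nash equilibrium.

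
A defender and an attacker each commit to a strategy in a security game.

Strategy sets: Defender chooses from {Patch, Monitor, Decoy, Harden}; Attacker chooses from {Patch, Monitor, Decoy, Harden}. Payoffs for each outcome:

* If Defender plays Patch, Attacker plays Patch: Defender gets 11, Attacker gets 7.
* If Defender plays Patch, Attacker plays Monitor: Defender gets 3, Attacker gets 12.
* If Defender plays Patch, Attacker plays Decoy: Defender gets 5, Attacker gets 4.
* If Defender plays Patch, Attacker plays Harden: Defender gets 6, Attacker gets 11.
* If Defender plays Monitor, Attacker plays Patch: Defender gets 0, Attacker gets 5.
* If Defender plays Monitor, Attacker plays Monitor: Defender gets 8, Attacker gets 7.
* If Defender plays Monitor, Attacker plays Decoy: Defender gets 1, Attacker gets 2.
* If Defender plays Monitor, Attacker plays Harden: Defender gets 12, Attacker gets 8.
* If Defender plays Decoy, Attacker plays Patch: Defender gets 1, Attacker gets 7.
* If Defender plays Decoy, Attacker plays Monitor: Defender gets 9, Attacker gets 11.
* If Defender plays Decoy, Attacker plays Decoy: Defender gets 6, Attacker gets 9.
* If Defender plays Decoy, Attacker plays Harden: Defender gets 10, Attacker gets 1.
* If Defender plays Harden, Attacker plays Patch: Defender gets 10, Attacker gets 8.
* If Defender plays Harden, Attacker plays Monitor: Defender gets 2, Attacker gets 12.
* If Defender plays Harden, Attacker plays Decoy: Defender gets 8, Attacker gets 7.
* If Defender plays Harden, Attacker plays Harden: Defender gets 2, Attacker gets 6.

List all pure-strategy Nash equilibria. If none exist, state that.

The pure Nash equilibria are (Monitor, Harden) and (Decoy, Monitor).

(Patch, Patch): Attacker can switch to Monitor (7 → 12). Not NE.
(Patch, Monitor): Defender can switch to Monitor (3 → 8). Not NE.
(Patch, Decoy): Defender can switch to Decoy (5 → 6). Not NE.
(Patch, Harden): Defender can switch to Monitor (6 → 12). Not NE.
(Monitor, Patch): Defender can switch to Patch (0 → 11). Not NE.
(Monitor, Monitor): Defender can switch to Decoy (8 → 9). Not NE.
(Monitor, Decoy): Defender can switch to Patch (1 → 5). Not NE.
(Monitor, Harden): Defender gets 12, best alternative 10; Attacker gets 8, best alternative 7. No profitable deviation — NE.
(Decoy, Patch): Defender can switch to Patch (1 → 11). Not NE.
(Decoy, Monitor): Defender gets 9, best alternative 8; Attacker gets 11, best alternative 9. No profitable deviation — NE.
(The remaining 6 profiles each have a profitable deviation by the same check.)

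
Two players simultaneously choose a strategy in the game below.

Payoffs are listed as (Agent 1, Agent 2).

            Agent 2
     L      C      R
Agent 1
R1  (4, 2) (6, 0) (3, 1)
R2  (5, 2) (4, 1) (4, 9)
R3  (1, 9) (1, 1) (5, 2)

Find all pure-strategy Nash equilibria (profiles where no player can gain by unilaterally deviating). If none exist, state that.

Agent 1 against L: payoffs 4, 5, 1 → best response R2.
Agent 1 against C: payoffs 6, 4, 1 → best response R1.
Agent 1 against R: payoffs 3, 4, 5 → best response R3.
Agent 2 against R1: payoffs 2, 0, 1 → best response L.
Agent 2 against R2: payoffs 2, 1, 9 → best response R.
Agent 2 against R3: payoffs 9, 1, 2 → best response L.
No profile is a mutual best response for all players.

none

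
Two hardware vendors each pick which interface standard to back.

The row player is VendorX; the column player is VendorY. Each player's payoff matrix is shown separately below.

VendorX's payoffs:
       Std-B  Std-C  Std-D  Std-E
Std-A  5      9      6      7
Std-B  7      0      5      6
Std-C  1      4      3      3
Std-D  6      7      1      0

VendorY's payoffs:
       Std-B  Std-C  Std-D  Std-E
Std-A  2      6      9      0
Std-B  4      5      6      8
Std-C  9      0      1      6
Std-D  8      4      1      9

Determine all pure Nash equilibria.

Pure NE: (Std-A, Std-D)

(Std-A, Std-B): VendorX can switch to Std-B (5 → 7). Not NE.
(Std-A, Std-C): VendorY can switch to Std-D (6 → 9). Not NE.
(Std-A, Std-D): VendorX gets 6, best alternative 5; VendorY gets 9, best alternative 6. No profitable deviation — NE.
(Std-A, Std-E): VendorY can switch to Std-B (0 → 2). Not NE.
(Std-B, Std-B): VendorY can switch to Std-C (4 → 5). Not NE.
(Std-B, Std-C): VendorX can switch to Std-A (0 → 9). Not NE.
(Std-B, Std-D): VendorX can switch to Std-A (5 → 6). Not NE.
(Std-B, Std-E): VendorX can switch to Std-A (6 → 7). Not NE.
(Std-C, Std-B): VendorX can switch to Std-A (1 → 5). Not NE.
(The remaining 7 profiles each have a profitable deviation by the same check.)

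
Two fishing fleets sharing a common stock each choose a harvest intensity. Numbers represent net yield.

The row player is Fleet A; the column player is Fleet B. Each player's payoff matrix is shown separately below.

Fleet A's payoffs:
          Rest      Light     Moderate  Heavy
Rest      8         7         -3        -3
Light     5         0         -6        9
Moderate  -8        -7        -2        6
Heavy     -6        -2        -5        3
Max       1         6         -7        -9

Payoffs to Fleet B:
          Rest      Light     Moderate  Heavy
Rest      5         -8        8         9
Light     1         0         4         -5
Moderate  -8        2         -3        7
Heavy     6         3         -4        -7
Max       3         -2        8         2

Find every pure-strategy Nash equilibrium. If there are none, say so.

(Rest, Rest): Fleet B can switch to Moderate (5 → 8). Not NE.
(Rest, Light): Fleet B can switch to Rest (-8 → 5). Not NE.
(Rest, Moderate): Fleet A can switch to Moderate (-3 → -2). Not NE.
(Rest, Heavy): Fleet A can switch to Light (-3 → 9). Not NE.
(Light, Rest): Fleet A can switch to Rest (5 → 8). Not NE.
(Light, Light): Fleet A can switch to Rest (0 → 7). Not NE.
(Light, Moderate): Fleet A can switch to Rest (-6 → -3). Not NE.
(Light, Heavy): Fleet B can switch to Rest (-5 → 1). Not NE.
(Moderate, Rest): Fleet A can switch to Rest (-8 → 8). Not NE.
(Moderate, Light): Fleet A can switch to Rest (-7 → 7). Not NE.
(The remaining 10 profiles each have a profitable deviation by the same check.)

This game has no pure Nash equilibrium.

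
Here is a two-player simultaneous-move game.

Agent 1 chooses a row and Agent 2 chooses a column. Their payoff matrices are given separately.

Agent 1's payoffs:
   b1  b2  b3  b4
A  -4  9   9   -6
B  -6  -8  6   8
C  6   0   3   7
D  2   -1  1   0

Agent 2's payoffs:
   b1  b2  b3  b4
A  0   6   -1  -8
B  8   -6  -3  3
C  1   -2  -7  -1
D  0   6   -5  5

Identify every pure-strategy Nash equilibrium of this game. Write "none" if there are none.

Agent 1 against b1: payoffs -4, -6, 6, 2 → best response C.
Agent 1 against b2: payoffs 9, -8, 0, -1 → best response A.
Agent 1 against b3: payoffs 9, 6, 3, 1 → best response A.
Agent 1 against b4: payoffs -6, 8, 7, 0 → best response B.
Agent 2 against A: payoffs 0, 6, -1, -8 → best response b2.
Agent 2 against B: payoffs 8, -6, -3, 3 → best response b1.
Agent 2 against C: payoffs 1, -2, -7, -1 → best response b1.
Agent 2 against D: payoffs 0, 6, -5, 5 → best response b2.
Mutual best responses: (A, b2); (C, b1).

(A, b2); (C, b1)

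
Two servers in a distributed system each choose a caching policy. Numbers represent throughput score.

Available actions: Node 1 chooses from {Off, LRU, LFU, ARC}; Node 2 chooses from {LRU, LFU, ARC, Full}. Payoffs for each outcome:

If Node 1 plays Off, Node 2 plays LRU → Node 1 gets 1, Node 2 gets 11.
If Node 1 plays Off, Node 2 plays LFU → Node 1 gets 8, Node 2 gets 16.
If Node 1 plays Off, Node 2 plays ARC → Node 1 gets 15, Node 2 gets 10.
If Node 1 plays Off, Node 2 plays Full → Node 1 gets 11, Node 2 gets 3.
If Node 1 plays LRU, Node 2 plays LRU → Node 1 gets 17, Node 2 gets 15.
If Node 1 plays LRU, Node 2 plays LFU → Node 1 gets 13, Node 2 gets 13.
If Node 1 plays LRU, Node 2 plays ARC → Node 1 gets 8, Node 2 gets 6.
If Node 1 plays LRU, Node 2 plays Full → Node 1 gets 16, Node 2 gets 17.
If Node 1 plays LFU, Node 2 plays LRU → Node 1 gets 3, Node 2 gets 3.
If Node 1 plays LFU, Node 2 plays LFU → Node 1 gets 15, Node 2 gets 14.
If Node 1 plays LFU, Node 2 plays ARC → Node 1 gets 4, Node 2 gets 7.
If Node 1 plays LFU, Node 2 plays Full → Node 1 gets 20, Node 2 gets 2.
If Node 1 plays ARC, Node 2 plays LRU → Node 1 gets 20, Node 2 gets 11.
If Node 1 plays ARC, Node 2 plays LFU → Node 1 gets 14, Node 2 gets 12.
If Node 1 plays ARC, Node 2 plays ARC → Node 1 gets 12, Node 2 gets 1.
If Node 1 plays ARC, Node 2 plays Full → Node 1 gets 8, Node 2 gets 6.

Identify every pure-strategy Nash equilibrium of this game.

Pure NE: (LFU, LFU)

(Off, LRU): Node 1 can switch to LRU (1 → 17). Not NE.
(Off, LFU): Node 1 can switch to LRU (8 → 13). Not NE.
(Off, ARC): Node 2 can switch to LRU (10 → 11). Not NE.
(Off, Full): Node 1 can switch to LRU (11 → 16). Not NE.
(LRU, LRU): Node 1 can switch to ARC (17 → 20). Not NE.
(LRU, LFU): Node 1 can switch to LFU (13 → 15). Not NE.
(LRU, ARC): Node 1 can switch to Off (8 → 15). Not NE.
(LRU, Full): Node 1 can switch to LFU (16 → 20). Not NE.
(LFU, LRU): Node 1 can switch to LRU (3 → 17). Not NE.
(LFU, LFU): Node 1 gets 15, best alternative 14; Node 2 gets 14, best alternative 7. No profitable deviation — NE.
(LFU, ARC): Node 1 can switch to Off (4 → 15). Not NE.
(LFU, Full): Node 2 can switch to LRU (2 → 3). Not NE.
(ARC, LRU): Node 2 can switch to LFU (11 → 12). Not NE.
(The remaining 3 profiles each have a profitable deviation by the same check.)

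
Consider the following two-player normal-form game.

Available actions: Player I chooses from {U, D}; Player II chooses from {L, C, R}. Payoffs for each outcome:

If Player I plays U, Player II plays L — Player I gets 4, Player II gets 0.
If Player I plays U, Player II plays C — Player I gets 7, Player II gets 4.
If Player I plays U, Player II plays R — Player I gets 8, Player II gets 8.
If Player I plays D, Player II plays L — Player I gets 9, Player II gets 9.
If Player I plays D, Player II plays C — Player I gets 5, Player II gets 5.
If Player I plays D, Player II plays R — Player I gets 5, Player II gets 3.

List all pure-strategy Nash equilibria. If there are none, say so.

Check each profile: it is a Nash equilibrium iff no player can strictly gain by switching unilaterally.
(U, L): Player I can switch to D (4 → 9). Not NE.
(U, C): Player II can switch to R (4 → 8). Not NE.
(U, R): Player I gets 8, best alternative 5; Player II gets 8, best alternative 4. No profitable deviation — NE.
(D, L): Player I gets 9, best alternative 4; Player II gets 9, best alternative 5. No profitable deviation — NE.
(D, C): Player I can switch to U (5 → 7). Not NE.
(D, R): Player I can switch to U (5 → 8). Not NE.

Pure-strategy Nash equilibria: (U, R), (D, L)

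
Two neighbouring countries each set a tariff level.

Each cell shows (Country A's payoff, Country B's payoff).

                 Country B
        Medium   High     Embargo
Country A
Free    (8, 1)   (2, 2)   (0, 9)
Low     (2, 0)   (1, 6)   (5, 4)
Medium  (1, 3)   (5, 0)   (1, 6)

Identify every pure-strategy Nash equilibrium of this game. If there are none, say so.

No pure-strategy Nash equilibrium.

(Free, Medium): Country B can switch to High (1 → 2). Not NE.
(Free, High): Country A can switch to Medium (2 → 5). Not NE.
(Free, Embargo): Country A can switch to Low (0 → 5). Not NE.
(Low, Medium): Country A can switch to Free (2 → 8). Not NE.
(Low, High): Country A can switch to Free (1 → 2). Not NE.
(Low, Embargo): Country B can switch to High (4 → 6). Not NE.
(The remaining 3 profiles each have a profitable deviation by the same check.)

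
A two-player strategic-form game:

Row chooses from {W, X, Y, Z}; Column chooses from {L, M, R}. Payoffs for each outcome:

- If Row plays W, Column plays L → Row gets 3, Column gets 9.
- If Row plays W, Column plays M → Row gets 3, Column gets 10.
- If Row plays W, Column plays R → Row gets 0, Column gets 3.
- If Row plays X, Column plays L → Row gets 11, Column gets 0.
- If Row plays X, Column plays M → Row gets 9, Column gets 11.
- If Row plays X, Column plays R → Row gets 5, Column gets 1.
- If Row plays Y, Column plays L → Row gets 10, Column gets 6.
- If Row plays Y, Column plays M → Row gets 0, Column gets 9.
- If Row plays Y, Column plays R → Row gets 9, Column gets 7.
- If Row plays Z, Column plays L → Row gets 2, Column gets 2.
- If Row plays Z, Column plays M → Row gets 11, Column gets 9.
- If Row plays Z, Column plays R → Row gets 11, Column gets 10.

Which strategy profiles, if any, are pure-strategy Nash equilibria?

(Z, R)

Row against L: payoffs 3, 11, 10, 2 → best response X.
Row against M: payoffs 3, 9, 0, 11 → best response Z.
Row against R: payoffs 0, 5, 9, 11 → best response Z.
Column against W: payoffs 9, 10, 3 → best response M.
Column against X: payoffs 0, 11, 1 → best response M.
Column against Y: payoffs 6, 9, 7 → best response M.
Column against Z: payoffs 2, 9, 10 → best response R.
Mutual best responses: (Z, R).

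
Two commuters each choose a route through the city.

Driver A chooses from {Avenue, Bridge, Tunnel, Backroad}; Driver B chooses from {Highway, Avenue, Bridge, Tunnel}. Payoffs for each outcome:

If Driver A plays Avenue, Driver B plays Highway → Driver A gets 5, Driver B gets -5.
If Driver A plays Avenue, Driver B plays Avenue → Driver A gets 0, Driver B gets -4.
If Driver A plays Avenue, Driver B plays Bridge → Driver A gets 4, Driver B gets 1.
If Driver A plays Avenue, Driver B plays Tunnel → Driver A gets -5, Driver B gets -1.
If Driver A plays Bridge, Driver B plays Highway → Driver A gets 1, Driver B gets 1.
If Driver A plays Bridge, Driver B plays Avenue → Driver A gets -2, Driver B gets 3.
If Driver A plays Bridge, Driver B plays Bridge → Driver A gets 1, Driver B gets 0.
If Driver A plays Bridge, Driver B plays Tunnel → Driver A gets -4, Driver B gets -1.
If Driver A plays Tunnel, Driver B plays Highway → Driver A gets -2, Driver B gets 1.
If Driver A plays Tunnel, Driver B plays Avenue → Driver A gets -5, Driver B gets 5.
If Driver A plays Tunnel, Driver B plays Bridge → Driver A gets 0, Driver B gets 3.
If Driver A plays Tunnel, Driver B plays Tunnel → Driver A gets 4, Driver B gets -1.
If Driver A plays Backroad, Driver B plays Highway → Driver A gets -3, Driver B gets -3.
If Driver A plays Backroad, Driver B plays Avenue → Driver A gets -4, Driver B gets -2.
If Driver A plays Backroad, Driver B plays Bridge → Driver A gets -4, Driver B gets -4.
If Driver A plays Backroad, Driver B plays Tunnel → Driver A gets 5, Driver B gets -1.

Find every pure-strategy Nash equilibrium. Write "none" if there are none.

The pure Nash equilibria are (Avenue, Bridge) and (Backroad, Tunnel).

Driver A against Highway: payoffs 5, 1, -2, -3 → best response Avenue.
Driver A against Avenue: payoffs 0, -2, -5, -4 → best response Avenue.
Driver A against Bridge: payoffs 4, 1, 0, -4 → best response Avenue.
Driver A against Tunnel: payoffs -5, -4, 4, 5 → best response Backroad.
Driver B against Avenue: payoffs -5, -4, 1, -1 → best response Bridge.
Driver B against Bridge: payoffs 1, 3, 0, -1 → best response Avenue.
Driver B against Tunnel: payoffs 1, 5, 3, -1 → best response Avenue.
Driver B against Backroad: payoffs -3, -2, -4, -1 → best response Tunnel.
Mutual best responses: (Avenue, Bridge); (Backroad, Tunnel).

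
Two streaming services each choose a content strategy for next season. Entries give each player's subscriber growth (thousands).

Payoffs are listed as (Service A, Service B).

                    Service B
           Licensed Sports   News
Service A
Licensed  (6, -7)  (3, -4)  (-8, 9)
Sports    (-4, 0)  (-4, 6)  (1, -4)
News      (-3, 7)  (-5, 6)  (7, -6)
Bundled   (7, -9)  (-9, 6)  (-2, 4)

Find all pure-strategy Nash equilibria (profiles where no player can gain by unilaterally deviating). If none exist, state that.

This game has no pure Nash equilibrium.

Service A against Licensed: payoffs 6, -4, -3, 7 → best response Bundled.
Service A against Sports: payoffs 3, -4, -5, -9 → best response Licensed.
Service A against News: payoffs -8, 1, 7, -2 → best response News.
Service B against Licensed: payoffs -7, -4, 9 → best response News.
Service B against Sports: payoffs 0, 6, -4 → best response Sports.
Service B against News: payoffs 7, 6, -6 → best response Licensed.
Service B against Bundled: payoffs -9, 6, 4 → best response Sports.
No profile is a mutual best response for all players.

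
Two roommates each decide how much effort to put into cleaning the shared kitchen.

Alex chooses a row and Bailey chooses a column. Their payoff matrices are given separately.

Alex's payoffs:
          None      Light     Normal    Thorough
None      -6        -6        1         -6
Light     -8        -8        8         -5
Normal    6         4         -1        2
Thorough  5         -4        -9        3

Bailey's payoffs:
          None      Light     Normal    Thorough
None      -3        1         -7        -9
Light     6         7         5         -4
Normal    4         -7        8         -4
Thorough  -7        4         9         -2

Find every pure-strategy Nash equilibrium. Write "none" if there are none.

This game has no pure Nash equilibrium.

(None, None): Alex can switch to Normal (-6 → 6). Not NE.
(None, Light): Alex can switch to Normal (-6 → 4). Not NE.
(None, Normal): Alex can switch to Light (1 → 8). Not NE.
(None, Thorough): Alex can switch to Light (-6 → -5). Not NE.
(Light, None): Alex can switch to None (-8 → -6). Not NE.
(Light, Light): Alex can switch to None (-8 → -6). Not NE.
(Light, Normal): Bailey can switch to None (5 → 6). Not NE.
(Light, Thorough): Alex can switch to Normal (-5 → 2). Not NE.
(Normal, None): Bailey can switch to Normal (4 → 8). Not NE.
(Normal, Light): Bailey can switch to None (-7 → 4). Not NE.
(The remaining 6 profiles each have a profitable deviation by the same check.)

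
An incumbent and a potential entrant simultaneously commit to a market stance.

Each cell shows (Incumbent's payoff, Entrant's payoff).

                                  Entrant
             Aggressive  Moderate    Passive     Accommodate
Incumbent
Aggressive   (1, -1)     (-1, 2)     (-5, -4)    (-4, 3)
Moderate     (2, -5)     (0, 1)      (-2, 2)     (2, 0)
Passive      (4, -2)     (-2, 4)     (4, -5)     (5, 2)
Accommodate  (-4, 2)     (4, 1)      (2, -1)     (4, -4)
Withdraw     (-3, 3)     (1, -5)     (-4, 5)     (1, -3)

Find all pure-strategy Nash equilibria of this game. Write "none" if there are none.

There is no pure-strategy Nash equilibrium.

For each player, find the best response to each opponent profile; mutual best responses are the pure NE.
Incumbent against Aggressive: payoffs 1, 2, 4, -4, -3 → best response Passive.
Incumbent against Moderate: payoffs -1, 0, -2, 4, 1 → best response Accommodate.
Incumbent against Passive: payoffs -5, -2, 4, 2, -4 → best response Passive.
Incumbent against Accommodate: payoffs -4, 2, 5, 4, 1 → best response Passive.
Entrant against Aggressive: payoffs -1, 2, -4, 3 → best response Accommodate.
Entrant against Moderate: payoffs -5, 1, 2, 0 → best response Passive.
Entrant against Passive: payoffs -2, 4, -5, 2 → best response Moderate.
Entrant against Accommodate: payoffs 2, 1, -1, -4 → best response Aggressive.
Entrant against Withdraw: payoffs 3, -5, 5, -3 → best response Passive.
No profile is a mutual best response for all players.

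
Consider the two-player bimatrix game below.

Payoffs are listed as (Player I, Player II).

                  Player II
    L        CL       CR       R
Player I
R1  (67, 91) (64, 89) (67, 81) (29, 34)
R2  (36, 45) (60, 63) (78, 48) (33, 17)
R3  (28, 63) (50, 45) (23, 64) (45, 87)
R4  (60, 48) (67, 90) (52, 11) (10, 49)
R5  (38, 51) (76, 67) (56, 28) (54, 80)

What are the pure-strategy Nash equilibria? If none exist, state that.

Player I against L: payoffs 67, 36, 28, 60, 38 → best response R1.
Player I against CL: payoffs 64, 60, 50, 67, 76 → best response R5.
Player I against CR: payoffs 67, 78, 23, 52, 56 → best response R2.
Player I against R: payoffs 29, 33, 45, 10, 54 → best response R5.
Player II against R1: payoffs 91, 89, 81, 34 → best response L.
Player II against R2: payoffs 45, 63, 48, 17 → best response CL.
Player II against R3: payoffs 63, 45, 64, 87 → best response R.
Player II against R4: payoffs 48, 90, 11, 49 → best response CL.
Player II against R5: payoffs 51, 67, 28, 80 → best response R.
Mutual best responses: (R1, L); (R5, R).

(R1, L), (R5, R)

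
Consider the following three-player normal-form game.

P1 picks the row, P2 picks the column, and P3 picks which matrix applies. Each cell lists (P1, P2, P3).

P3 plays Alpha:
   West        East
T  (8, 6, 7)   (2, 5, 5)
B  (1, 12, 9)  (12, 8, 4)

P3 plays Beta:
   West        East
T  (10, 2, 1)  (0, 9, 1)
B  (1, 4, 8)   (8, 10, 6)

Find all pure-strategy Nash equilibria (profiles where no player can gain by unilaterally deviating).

Pure-strategy Nash equilibria: (T, West, Alpha), (B, East, Beta)

P1 against (West, Alpha): payoffs 8, 1 → best response T.
P1 against (West, Beta): payoffs 10, 1 → best response T.
P1 against (East, Alpha): payoffs 2, 12 → best response B.
P1 against (East, Beta): payoffs 0, 8 → best response B.
P2 against (T, Alpha): payoffs 6, 5 → best response West.
P2 against (T, Beta): payoffs 2, 9 → best response East.
P2 against (B, Alpha): payoffs 12, 8 → best response West.
P2 against (B, Beta): payoffs 4, 10 → best response East.
P3 against (T, West): payoffs 7, 1 → best response Alpha.
P3 against (T, East): payoffs 5, 1 → best response Alpha.
P3 against (B, West): payoffs 9, 8 → best response Alpha.
P3 against (B, East): payoffs 4, 6 → best response Beta.
Mutual best responses: (T, West, Alpha); (B, East, Beta).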